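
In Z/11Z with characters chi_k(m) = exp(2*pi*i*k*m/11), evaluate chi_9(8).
chi_9(8) = zeta_11^72 = exp(-10*I*pi/11)

Why: chi_9(8) = zeta_11^(9*8) = zeta_11^72. Since zeta_11^11 = 1, this equals zeta_11^6 = exp(2*pi*i*6/11) = exp(-10*I*pi/11).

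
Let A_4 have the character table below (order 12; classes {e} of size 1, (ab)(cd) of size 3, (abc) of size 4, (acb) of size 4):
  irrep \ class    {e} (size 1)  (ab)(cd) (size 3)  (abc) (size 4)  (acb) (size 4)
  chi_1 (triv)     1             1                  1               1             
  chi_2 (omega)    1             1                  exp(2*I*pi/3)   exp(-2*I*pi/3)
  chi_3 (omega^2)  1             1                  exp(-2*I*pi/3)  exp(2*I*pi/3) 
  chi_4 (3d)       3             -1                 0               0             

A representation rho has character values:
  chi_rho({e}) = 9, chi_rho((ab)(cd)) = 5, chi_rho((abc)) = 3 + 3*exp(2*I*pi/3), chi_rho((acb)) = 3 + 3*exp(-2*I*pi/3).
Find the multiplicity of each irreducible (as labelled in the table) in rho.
Multiplicities: chi_1: 3, chi_2: 3, chi_3: 0, chi_4: 1.

Working: Use <chi_rho, chi> = (1/|G|) sum_C |C| * chi_rho(C) * conj(chi(C)) with |G| = 12 for each irreducible chi in the table:
  <chi_rho, chi_1> = (1/12)[1*(9)*conj(1) + 3*(5)*conj(1) + 4*(3 + 3*exp(2*I*pi/3))*conj(1) + 4*(3 + 3*exp(-2*I*pi/3))*conj(1)]
      = (1/12)[(9) + (15) + (12 + 12*exp(2*I*pi/3)) + (12 + 12*exp(-2*I*pi/3))] = 36/12 = 3
  <chi_rho, chi_2> = (1/12)[1*(9)*conj(1) + 3*(5)*conj(1) + 4*(3 + 3*exp(2*I*pi/3))*conj(exp(2*I*pi/3)) + 4*(3 + 3*exp(-2*I*pi/3))*conj(exp(-2*I*pi/3))]
      = (1/12)[(9) + (15) + (12 + 12*exp(-2*I*pi/3)) + (12 + 12*exp(2*I*pi/3))] = 36/12 = 3
  <chi_rho, chi_3> = (1/12)[1*(9)*conj(1) + 3*(5)*conj(1) + 4*(3 + 3*exp(2*I*pi/3))*conj(exp(-2*I*pi/3)) + 4*(3 + 3*exp(-2*I*pi/3))*conj(exp(2*I*pi/3))]
      = (1/12)[(9) + (15) + (-12) + (-12)] = 0/12 = 0
  <chi_rho, chi_4> = (1/12)[1*(9)*conj(3) + 3*(5)*conj(-1) + 4*(3 + 3*exp(2*I*pi/3))*conj(0) + 4*(3 + 3*exp(-2*I*pi/3))*conj(0)]
      = (1/12)[(27) + (-15) + (0) + (0)] = 12/12 = 1
(Exp terms are combined using exp(i*s)*conj(exp(i*t)) = exp(i*(s-t)), and sums of them are collapsed using the identity that for every m > 1 the m distinct m-th roots of unity sum to 0, e.g. 1 + exp(2*I*pi/3) + exp(-2*I*pi/3) = 0.)
Dimension check: dim(rho) = sum (mult * dim) = 3*1 + 3*1 + 0*1 + 1*3 = 9 = chi_rho(e) = 9.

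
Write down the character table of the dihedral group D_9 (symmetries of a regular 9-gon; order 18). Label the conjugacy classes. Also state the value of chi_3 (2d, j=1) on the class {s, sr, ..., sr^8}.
Conjugacy classes: {e} of size 1, {r^1, r^8} of size 2, {r^2, r^7} of size 2, {r^3, r^6} of size 2, {r^4, r^5} of size 2, {s, sr, ..., sr^8} of size 9.
Character table:
  irrep \ class              {e} (size 1)  {r^1, r^8} (size 2)  {r^2, r^7} (size 2)  {r^3, r^6} (size 2)  {r^4, r^5} (size 2)  {s, sr, ..., sr^8} (size 9)
  chi_1 (triv)               1             1                    1                    1                    1                    1                          
  chi_2 (sign: r->1, s->-1)  1             1                    1                    1                    1                    -1                         
  chi_3 (2d, j=1)            2             2*cos(2*pi/9)        2*cos(4*pi/9)        -1                   -2*cos(pi/9)         0                          
  chi_4 (2d, j=2)            2             2*cos(4*pi/9)        -2*cos(pi/9)         -1                   2*cos(2*pi/9)        0                          
  chi_5 (2d, j=3)            2             -1                   -1                   2                    -1                   0                          
  chi_6 (2d, j=4)            2             -2*cos(pi/9)         2*cos(2*pi/9)        -1                   2*cos(4*pi/9)        0                          

Spot check: chi_3 (2d, j=1) on {s, sr, ..., sr^8} = 0.

Argument: D_9 has order 2*9 = 18 with 6 conjugacy classes, hence 6 irreducibles. Sum of squared dims 1 + 1 + 4 + 4 + 4 + 4 = 18 = |G|. Linear characters come from the abelianisation; the 2-dimensional irreps have character r^k -> 2*cos(2*pi*j*k/9), reflections -> 0.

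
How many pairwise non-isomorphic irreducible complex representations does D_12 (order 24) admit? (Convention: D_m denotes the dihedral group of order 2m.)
9

Justification: The number of irreducible complex representations of a finite group equals its number of conjugacy classes. D_12 has 9 conjugacy classes (n/2 + 3 for n even), so D_12 (order 24) has exactly 9 irreducible complex representations.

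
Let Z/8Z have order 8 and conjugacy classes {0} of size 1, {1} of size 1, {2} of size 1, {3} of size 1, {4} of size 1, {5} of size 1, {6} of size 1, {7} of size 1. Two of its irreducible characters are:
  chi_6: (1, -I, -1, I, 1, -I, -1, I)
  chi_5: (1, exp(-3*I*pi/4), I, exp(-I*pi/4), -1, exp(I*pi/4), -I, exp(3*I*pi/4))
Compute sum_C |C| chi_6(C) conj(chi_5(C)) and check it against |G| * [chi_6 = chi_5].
Sum = 0; so <chi_6, chi_5> = 0 (distinct irreducibles are orthogonal).

Derivation: Compute term by term over conjugacy classes (|C| * chi_6(C) * conj(chi_5(C))):
  1*(1)*conj(1) + 1*(-I)*conj(exp(-3*I*pi/4)) + 1*(-1)*conj(I) + 1*(I)*conj(exp(-I*pi/4)) + 1*(1)*conj(-1) + 1*(-I)*conj(exp(I*pi/4)) + 1*(-1)*conj(-I) + 1*(I)*conj(exp(3*I*pi/4))
  = (1) + (-exp(-3*I*pi/4)) + (I) + (exp(3*I*pi/4)) + (-1) + (-exp(I*pi/4)) + (-I) + (exp(-I*pi/4))
  = 0.
(Exp terms are combined using exp(i*s)*conj(exp(i*t)) = exp(i*(s-t)), and sums of them are collapsed using the identity that for every m > 1 the m distinct m-th roots of unity sum to 0, e.g. 1 + exp(2*I*pi/3) + exp(-2*I*pi/3) = 0.)
Dividing by |G| = 8 gives 0/8 = 0, matching the row-orthogonality relation <chi_6, chi_5> = [chi_6 = chi_5].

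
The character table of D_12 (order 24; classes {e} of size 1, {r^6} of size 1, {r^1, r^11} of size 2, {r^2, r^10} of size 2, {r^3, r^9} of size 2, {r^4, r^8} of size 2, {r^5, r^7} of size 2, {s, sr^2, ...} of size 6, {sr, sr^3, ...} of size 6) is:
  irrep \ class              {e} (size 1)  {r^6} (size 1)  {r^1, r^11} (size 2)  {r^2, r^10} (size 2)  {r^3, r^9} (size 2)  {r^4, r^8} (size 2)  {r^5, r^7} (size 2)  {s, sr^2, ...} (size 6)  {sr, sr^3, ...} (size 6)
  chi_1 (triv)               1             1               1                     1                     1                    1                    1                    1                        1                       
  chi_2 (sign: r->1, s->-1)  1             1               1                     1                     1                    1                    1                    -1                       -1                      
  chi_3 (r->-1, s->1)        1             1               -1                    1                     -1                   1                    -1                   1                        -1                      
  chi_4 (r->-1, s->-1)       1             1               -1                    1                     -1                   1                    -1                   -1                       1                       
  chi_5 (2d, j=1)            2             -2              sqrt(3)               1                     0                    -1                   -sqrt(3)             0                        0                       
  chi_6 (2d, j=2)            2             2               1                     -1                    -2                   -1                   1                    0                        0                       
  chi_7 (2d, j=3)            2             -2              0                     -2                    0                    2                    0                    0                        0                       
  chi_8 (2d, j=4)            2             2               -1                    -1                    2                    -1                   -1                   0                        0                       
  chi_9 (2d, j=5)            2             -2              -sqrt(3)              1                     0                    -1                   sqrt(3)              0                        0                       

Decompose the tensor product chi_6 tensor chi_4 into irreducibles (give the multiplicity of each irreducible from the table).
chi_6 tensor chi_4 = chi_8 (all other irreducibles have multiplicity 0).

Details: The character of a tensor product is the pointwise product (chi_6 * chi_4)(C) = chi_6(C) * chi_4(C):
  {e}: (2)*(1), {r^6}: (2)*(1), {r^1, r^11}: (1)*(-1), {r^2, r^10}: (-1)*(1), {r^3, r^9}: (-2)*(-1), {r^4, r^8}: (-1)*(1), {r^5, r^7}: (1)*(-1), {s, sr^2, ...}: (0)*(-1), {sr, sr^3, ...}: (0)*(1)
so (chi_6 * chi_4) takes values
  {e} -> 2, {r^6} -> 2, {r^1, r^11} -> -1, {r^2, r^10} -> -1, {r^3, r^9} -> 2, {r^4, r^8} -> -1, {r^5, r^7} -> -1, {s, sr^2, ...} -> 0, {sr, sr^3, ...} -> 0.
Now take the inner product of this character with each irreducible chi from the table, <chi_6*chi_4, chi> = (1/24) sum_C |C| (chi_6*chi_4)(C) conj(chi(C)):
  <chi_6*chi_4, chi_1> = (1/24)[1*(2)*conj(1) + 1*(2)*conj(1) + 2*(-1)*conj(1) + 2*(-1)*conj(1) + 2*(2)*conj(1) + 2*(-1)*conj(1) + 2*(-1)*conj(1) + 6*(0)*conj(1) + 6*(0)*conj(1)]
      = (1/24)[(2) + (2) + (-2) + (-2) + (4) + (-2) + (-2) + (0) + (0)] = 0/24 = 0
  <chi_6*chi_4, chi_2> = (1/24)[1*(2)*conj(1) + 1*(2)*conj(1) + 2*(-1)*conj(1) + 2*(-1)*conj(1) + 2*(2)*conj(1) + 2*(-1)*conj(1) + 2*(-1)*conj(1) + 6*(0)*conj(-1) + 6*(0)*conj(-1)]
      = (1/24)[(2) + (2) + (-2) + (-2) + (4) + (-2) + (-2) + (0) + (0)] = 0/24 = 0
  <chi_6*chi_4, chi_3> = (1/24)[1*(2)*conj(1) + 1*(2)*conj(1) + 2*(-1)*conj(-1) + 2*(-1)*conj(1) + 2*(2)*conj(-1) + 2*(-1)*conj(1) + 2*(-1)*conj(-1) + 6*(0)*conj(1) + 6*(0)*conj(-1)]
      = (1/24)[(2) + (2) + (2) + (-2) + (-4) + (-2) + (2) + (0) + (0)] = 0/24 = 0
  <chi_6*chi_4, chi_4> = (1/24)[1*(2)*conj(1) + 1*(2)*conj(1) + 2*(-1)*conj(-1) + 2*(-1)*conj(1) + 2*(2)*conj(-1) + 2*(-1)*conj(1) + 2*(-1)*conj(-1) + 6*(0)*conj(-1) + 6*(0)*conj(1)]
      = (1/24)[(2) + (2) + (2) + (-2) + (-4) + (-2) + (2) + (0) + (0)] = 0/24 = 0
  <chi_6*chi_4, chi_5> = (1/24)[1*(2)*conj(2) + 1*(2)*conj(-2) + 2*(-1)*conj(sqrt(3)) + 2*(-1)*conj(1) + 2*(2)*conj(0) + 2*(-1)*conj(-1) + 2*(-1)*conj(-sqrt(3)) + 6*(0)*conj(0) + 6*(0)*conj(0)]
      = (1/24)[(4) + (-4) + (-2*sqrt(3)) + (-2) + (0) + (2) + (2*sqrt(3)) + (0) + (0)] = 0/24 = 0
  <chi_6*chi_4, chi_6> = (1/24)[1*(2)*conj(2) + 1*(2)*conj(2) + 2*(-1)*conj(1) + 2*(-1)*conj(-1) + 2*(2)*conj(-2) + 2*(-1)*conj(-1) + 2*(-1)*conj(1) + 6*(0)*conj(0) + 6*(0)*conj(0)]
      = (1/24)[(4) + (4) + (-2) + (2) + (-8) + (2) + (-2) + (0) + (0)] = 0/24 = 0
  <chi_6*chi_4, chi_7> = (1/24)[1*(2)*conj(2) + 1*(2)*conj(-2) + 2*(-1)*conj(0) + 2*(-1)*conj(-2) + 2*(2)*conj(0) + 2*(-1)*conj(2) + 2*(-1)*conj(0) + 6*(0)*conj(0) + 6*(0)*conj(0)]
      = (1/24)[(4) + (-4) + (0) + (4) + (0) + (-4) + (0) + (0) + (0)] = 0/24 = 0
  <chi_6*chi_4, chi_8> = (1/24)[1*(2)*conj(2) + 1*(2)*conj(2) + 2*(-1)*conj(-1) + 2*(-1)*conj(-1) + 2*(2)*conj(2) + 2*(-1)*conj(-1) + 2*(-1)*conj(-1) + 6*(0)*conj(0) + 6*(0)*conj(0)]
      = (1/24)[(4) + (4) + (2) + (2) + (8) + (2) + (2) + (0) + (0)] = 24/24 = 1
  <chi_6*chi_4, chi_9> = (1/24)[1*(2)*conj(2) + 1*(2)*conj(-2) + 2*(-1)*conj(-sqrt(3)) + 2*(-1)*conj(1) + 2*(2)*conj(0) + 2*(-1)*conj(-1) + 2*(-1)*conj(sqrt(3)) + 6*(0)*conj(0) + 6*(0)*conj(0)]
      = (1/24)[(4) + (-4) + (2*sqrt(3)) + (-2) + (0) + (2) + (-2*sqrt(3)) + (0) + (0)] = 0/24 = 0
Hence the multiplicities are chi_8: 1. Dimension check: dim(chi_6)*dim(chi_4) = 2*1 = 2 and sum (mult * dim) = 1*2 = 2.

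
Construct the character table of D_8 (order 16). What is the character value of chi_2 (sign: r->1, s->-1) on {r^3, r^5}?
Conjugacy classes: {e} of size 1, {r^4} of size 1, {r^1, r^7} of size 2, {r^2, r^6} of size 2, {r^3, r^5} of size 2, {s, sr^2, ...} of size 4, {sr, sr^3, ...} of size 4.
Character table:
  irrep \ class              {e} (size 1)  {r^4} (size 1)  {r^1, r^7} (size 2)  {r^2, r^6} (size 2)  {r^3, r^5} (size 2)  {s, sr^2, ...} (size 4)  {sr, sr^3, ...} (size 4)
  chi_1 (triv)               1             1               1                    1                    1                    1                        1                       
  chi_2 (sign: r->1, s->-1)  1             1               1                    1                    1                    -1                       -1                      
  chi_3 (r->-1, s->1)        1             1               -1                   1                    -1                   1                        -1                      
  chi_4 (r->-1, s->-1)       1             1               -1                   1                    -1                   -1                       1                       
  chi_5 (2d, j=1)            2             -2              sqrt(2)              0                    -sqrt(2)             0                        0                       
  chi_6 (2d, j=2)            2             2               0                    -2                   0                    0                        0                       
  chi_7 (2d, j=3)            2             -2              -sqrt(2)             0                    sqrt(2)              0                        0                       

Spot check: chi_2 (sign: r->1, s->-1) on {r^3, r^5} = 1.

Argument: D_8 has order 2*8 = 16 with 7 conjugacy classes, hence 7 irreducibles. Sum of squared dims 1 + 1 + 1 + 1 + 4 + 4 + 4 = 16 = |G|. Linear characters come from the abelianisation; the 2-dimensional irreps have character r^k -> 2*cos(2*pi*j*k/8), reflections -> 0.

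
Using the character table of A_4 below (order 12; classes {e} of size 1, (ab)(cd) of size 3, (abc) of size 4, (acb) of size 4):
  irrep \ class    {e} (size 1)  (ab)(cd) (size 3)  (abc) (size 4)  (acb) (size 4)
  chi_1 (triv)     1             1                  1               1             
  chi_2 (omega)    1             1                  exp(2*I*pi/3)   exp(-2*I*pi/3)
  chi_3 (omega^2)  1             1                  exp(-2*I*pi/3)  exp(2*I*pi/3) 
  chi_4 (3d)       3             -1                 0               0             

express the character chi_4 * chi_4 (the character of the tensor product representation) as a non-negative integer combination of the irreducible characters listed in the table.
chi_4 tensor chi_4 = chi_1 + chi_2 + chi_3 + 2*chi_4 (all other irreducibles have multiplicity 0).

Derivation: The character of a tensor product is the pointwise product (chi_4 * chi_4)(C) = chi_4(C) * chi_4(C):
  {e}: (3)*(3), (ab)(cd): (-1)*(-1), (abc): (0)*(0), (acb): (0)*(0)
so (chi_4 * chi_4) takes values
  {e} -> 9, (ab)(cd) -> 1, (abc) -> 0, (acb) -> 0.
Now take the inner product of this character with each irreducible chi from the table, <chi_4*chi_4, chi> = (1/12) sum_C |C| (chi_4*chi_4)(C) conj(chi(C)):
  <chi_4*chi_4, chi_1> = (1/12)[1*(9)*conj(1) + 3*(1)*conj(1) + 4*(0)*conj(1) + 4*(0)*conj(1)]
      = (1/12)[(9) + (3) + (0) + (0)] = 12/12 = 1
  <chi_4*chi_4, chi_2> = (1/12)[1*(9)*conj(1) + 3*(1)*conj(1) + 4*(0)*conj(exp(2*I*pi/3)) + 4*(0)*conj(exp(-2*I*pi/3))]
      = (1/12)[(9) + (3) + (0) + (0)] = 12/12 = 1
  <chi_4*chi_4, chi_3> = (1/12)[1*(9)*conj(1) + 3*(1)*conj(1) + 4*(0)*conj(exp(-2*I*pi/3)) + 4*(0)*conj(exp(2*I*pi/3))]
      = (1/12)[(9) + (3) + (0) + (0)] = 12/12 = 1
  <chi_4*chi_4, chi_4> = (1/12)[1*(9)*conj(3) + 3*(1)*conj(-1) + 4*(0)*conj(0) + 4*(0)*conj(0)]
      = (1/12)[(27) + (-3) + (0) + (0)] = 24/12 = 2
(Exp terms are combined using exp(i*s)*conj(exp(i*t)) = exp(i*(s-t)), and sums of them are collapsed using the identity that for every m > 1 the m distinct m-th roots of unity sum to 0, e.g. 1 + exp(2*I*pi/3) + exp(-2*I*pi/3) = 0.)
Hence the multiplicities are chi_1: 1, chi_2: 1, chi_3: 1, chi_4: 2. Dimension check: dim(chi_4)*dim(chi_4) = 3*3 = 9 and sum (mult * dim) = 1*1 + 1*1 + 1*1 + 2*3 = 9.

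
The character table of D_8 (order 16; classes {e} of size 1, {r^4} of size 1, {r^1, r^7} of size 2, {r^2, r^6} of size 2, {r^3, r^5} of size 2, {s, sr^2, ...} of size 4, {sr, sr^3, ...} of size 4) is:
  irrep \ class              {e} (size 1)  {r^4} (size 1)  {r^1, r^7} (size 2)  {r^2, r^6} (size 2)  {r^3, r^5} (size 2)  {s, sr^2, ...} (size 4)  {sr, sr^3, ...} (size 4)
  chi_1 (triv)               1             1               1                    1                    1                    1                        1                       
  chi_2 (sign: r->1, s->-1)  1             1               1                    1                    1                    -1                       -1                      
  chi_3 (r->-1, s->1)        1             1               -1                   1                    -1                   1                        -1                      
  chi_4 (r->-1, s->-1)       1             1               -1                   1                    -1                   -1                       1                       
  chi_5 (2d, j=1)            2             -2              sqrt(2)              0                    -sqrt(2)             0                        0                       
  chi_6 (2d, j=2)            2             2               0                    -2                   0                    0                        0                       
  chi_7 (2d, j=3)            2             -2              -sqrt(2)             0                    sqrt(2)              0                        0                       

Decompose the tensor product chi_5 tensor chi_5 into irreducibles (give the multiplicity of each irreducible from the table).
chi_5 tensor chi_5 = chi_1 + chi_2 + chi_6 (all other irreducibles have multiplicity 0).

Details: The character of a tensor product is the pointwise product (chi_5 * chi_5)(C) = chi_5(C) * chi_5(C):
  {e}: (2)*(2), {r^4}: (-2)*(-2), {r^1, r^7}: (sqrt(2))*(sqrt(2)), {r^2, r^6}: (0)*(0), {r^3, r^5}: (-sqrt(2))*(-sqrt(2)), {s, sr^2, ...}: (0)*(0), {sr, sr^3, ...}: (0)*(0)
so (chi_5 * chi_5) takes values
  {e} -> 4, {r^4} -> 4, {r^1, r^7} -> 2, {r^2, r^6} -> 0, {r^3, r^5} -> 2, {s, sr^2, ...} -> 0, {sr, sr^3, ...} -> 0.
Now take the inner product of this character with each irreducible chi from the table, <chi_5*chi_5, chi> = (1/16) sum_C |C| (chi_5*chi_5)(C) conj(chi(C)):
  <chi_5*chi_5, chi_1> = (1/16)[1*(4)*conj(1) + 1*(4)*conj(1) + 2*(2)*conj(1) + 2*(0)*conj(1) + 2*(2)*conj(1) + 4*(0)*conj(1) + 4*(0)*conj(1)]
      = (1/16)[(4) + (4) + (4) + (0) + (4) + (0) + (0)] = 16/16 = 1
  <chi_5*chi_5, chi_2> = (1/16)[1*(4)*conj(1) + 1*(4)*conj(1) + 2*(2)*conj(1) + 2*(0)*conj(1) + 2*(2)*conj(1) + 4*(0)*conj(-1) + 4*(0)*conj(-1)]
      = (1/16)[(4) + (4) + (4) + (0) + (4) + (0) + (0)] = 16/16 = 1
  <chi_5*chi_5, chi_3> = (1/16)[1*(4)*conj(1) + 1*(4)*conj(1) + 2*(2)*conj(-1) + 2*(0)*conj(1) + 2*(2)*conj(-1) + 4*(0)*conj(1) + 4*(0)*conj(-1)]
      = (1/16)[(4) + (4) + (-4) + (0) + (-4) + (0) + (0)] = 0/16 = 0
  <chi_5*chi_5, chi_4> = (1/16)[1*(4)*conj(1) + 1*(4)*conj(1) + 2*(2)*conj(-1) + 2*(0)*conj(1) + 2*(2)*conj(-1) + 4*(0)*conj(-1) + 4*(0)*conj(1)]
      = (1/16)[(4) + (4) + (-4) + (0) + (-4) + (0) + (0)] = 0/16 = 0
  <chi_5*chi_5, chi_5> = (1/16)[1*(4)*conj(2) + 1*(4)*conj(-2) + 2*(2)*conj(sqrt(2)) + 2*(0)*conj(0) + 2*(2)*conj(-sqrt(2)) + 4*(0)*conj(0) + 4*(0)*conj(0)]
      = (1/16)[(8) + (-8) + (4*sqrt(2)) + (0) + (-4*sqrt(2)) + (0) + (0)] = 0/16 = 0
  <chi_5*chi_5, chi_6> = (1/16)[1*(4)*conj(2) + 1*(4)*conj(2) + 2*(2)*conj(0) + 2*(0)*conj(-2) + 2*(2)*conj(0) + 4*(0)*conj(0) + 4*(0)*conj(0)]
      = (1/16)[(8) + (8) + (0) + (0) + (0) + (0) + (0)] = 16/16 = 1
  <chi_5*chi_5, chi_7> = (1/16)[1*(4)*conj(2) + 1*(4)*conj(-2) + 2*(2)*conj(-sqrt(2)) + 2*(0)*conj(0) + 2*(2)*conj(sqrt(2)) + 4*(0)*conj(0) + 4*(0)*conj(0)]
      = (1/16)[(8) + (-8) + (-4*sqrt(2)) + (0) + (4*sqrt(2)) + (0) + (0)] = 0/16 = 0
Hence the multiplicities are chi_1: 1, chi_2: 1, chi_6: 1. Dimension check: dim(chi_5)*dim(chi_5) = 2*2 = 4 and sum (mult * dim) = 1*1 + 1*1 + 1*2 = 4.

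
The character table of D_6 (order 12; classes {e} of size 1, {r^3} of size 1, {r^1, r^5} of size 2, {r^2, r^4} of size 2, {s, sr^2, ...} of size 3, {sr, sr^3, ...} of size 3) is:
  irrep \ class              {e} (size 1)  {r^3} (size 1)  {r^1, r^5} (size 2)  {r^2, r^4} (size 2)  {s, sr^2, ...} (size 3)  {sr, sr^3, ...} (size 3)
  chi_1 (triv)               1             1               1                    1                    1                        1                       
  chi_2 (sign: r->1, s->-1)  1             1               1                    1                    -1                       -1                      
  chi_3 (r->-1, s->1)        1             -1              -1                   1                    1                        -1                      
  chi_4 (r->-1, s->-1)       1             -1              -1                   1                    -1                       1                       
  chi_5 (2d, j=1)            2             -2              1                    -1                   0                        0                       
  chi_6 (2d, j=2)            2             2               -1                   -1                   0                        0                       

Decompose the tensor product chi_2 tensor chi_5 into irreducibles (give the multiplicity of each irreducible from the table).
chi_2 tensor chi_5 = chi_5 (all other irreducibles have multiplicity 0).

Details: The character of a tensor product is the pointwise product (chi_2 * chi_5)(C) = chi_2(C) * chi_5(C):
  {e}: (1)*(2), {r^3}: (1)*(-2), {r^1, r^5}: (1)*(1), {r^2, r^4}: (1)*(-1), {s, sr^2, ...}: (-1)*(0), {sr, sr^3, ...}: (-1)*(0)
so (chi_2 * chi_5) takes values
  {e} -> 2, {r^3} -> -2, {r^1, r^5} -> 1, {r^2, r^4} -> -1, {s, sr^2, ...} -> 0, {sr, sr^3, ...} -> 0.
Now take the inner product of this character with each irreducible chi from the table, <chi_2*chi_5, chi> = (1/12) sum_C |C| (chi_2*chi_5)(C) conj(chi(C)):
  <chi_2*chi_5, chi_1> = (1/12)[1*(2)*conj(1) + 1*(-2)*conj(1) + 2*(1)*conj(1) + 2*(-1)*conj(1) + 3*(0)*conj(1) + 3*(0)*conj(1)]
      = (1/12)[(2) + (-2) + (2) + (-2) + (0) + (0)] = 0/12 = 0
  <chi_2*chi_5, chi_2> = (1/12)[1*(2)*conj(1) + 1*(-2)*conj(1) + 2*(1)*conj(1) + 2*(-1)*conj(1) + 3*(0)*conj(-1) + 3*(0)*conj(-1)]
      = (1/12)[(2) + (-2) + (2) + (-2) + (0) + (0)] = 0/12 = 0
  <chi_2*chi_5, chi_3> = (1/12)[1*(2)*conj(1) + 1*(-2)*conj(-1) + 2*(1)*conj(-1) + 2*(-1)*conj(1) + 3*(0)*conj(1) + 3*(0)*conj(-1)]
      = (1/12)[(2) + (2) + (-2) + (-2) + (0) + (0)] = 0/12 = 0
  <chi_2*chi_5, chi_4> = (1/12)[1*(2)*conj(1) + 1*(-2)*conj(-1) + 2*(1)*conj(-1) + 2*(-1)*conj(1) + 3*(0)*conj(-1) + 3*(0)*conj(1)]
      = (1/12)[(2) + (2) + (-2) + (-2) + (0) + (0)] = 0/12 = 0
  <chi_2*chi_5, chi_5> = (1/12)[1*(2)*conj(2) + 1*(-2)*conj(-2) + 2*(1)*conj(1) + 2*(-1)*conj(-1) + 3*(0)*conj(0) + 3*(0)*conj(0)]
      = (1/12)[(4) + (4) + (2) + (2) + (0) + (0)] = 12/12 = 1
  <chi_2*chi_5, chi_6> = (1/12)[1*(2)*conj(2) + 1*(-2)*conj(2) + 2*(1)*conj(-1) + 2*(-1)*conj(-1) + 3*(0)*conj(0) + 3*(0)*conj(0)]
      = (1/12)[(4) + (-4) + (-2) + (2) + (0) + (0)] = 0/12 = 0
Hence the multiplicities are chi_5: 1. Dimension check: dim(chi_2)*dim(chi_5) = 1*2 = 2 and sum (mult * dim) = 1*2 = 2.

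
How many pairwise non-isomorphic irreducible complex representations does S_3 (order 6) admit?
3

Derivation: The number of irreducible complex representations of a finite group equals its number of conjugacy classes. Conjugacy classes in S_3 correspond to cycle types, i.e. partitions of 3; there are p(3) = 3 of them, so S_3 (order 6) has exactly 3 irreducible complex representations.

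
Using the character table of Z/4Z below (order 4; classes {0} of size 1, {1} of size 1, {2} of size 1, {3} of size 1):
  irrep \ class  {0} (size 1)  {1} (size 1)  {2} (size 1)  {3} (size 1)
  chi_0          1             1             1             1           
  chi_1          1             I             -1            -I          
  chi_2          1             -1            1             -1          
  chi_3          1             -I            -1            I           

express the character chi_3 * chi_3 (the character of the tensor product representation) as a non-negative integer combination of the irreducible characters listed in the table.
chi_3 tensor chi_3 = chi_2 (all other irreducibles have multiplicity 0).

Reasoning: The character of a tensor product is the pointwise product (chi_3 * chi_3)(C) = chi_3(C) * chi_3(C):
  {0}: (1)*(1), {1}: (-I)*(-I), {2}: (-1)*(-1), {3}: (I)*(I)
so (chi_3 * chi_3) takes values
  {0} -> 1, {1} -> -1, {2} -> 1, {3} -> -1.
Now take the inner product of this character with each irreducible chi from the table, <chi_3*chi_3, chi> = (1/4) sum_C |C| (chi_3*chi_3)(C) conj(chi(C)):
  <chi_3*chi_3, chi_0> = (1/4)[1*(1)*conj(1) + 1*(-1)*conj(1) + 1*(1)*conj(1) + 1*(-1)*conj(1)]
      = (1/4)[(1) + (-1) + (1) + (-1)] = 0/4 = 0
  <chi_3*chi_3, chi_1> = (1/4)[1*(1)*conj(1) + 1*(-1)*conj(I) + 1*(1)*conj(-1) + 1*(-1)*conj(-I)]
      = (1/4)[(1) + (I) + (-1) + (-I)] = 0/4 = 0
  <chi_3*chi_3, chi_2> = (1/4)[1*(1)*conj(1) + 1*(-1)*conj(-1) + 1*(1)*conj(1) + 1*(-1)*conj(-1)]
      = (1/4)[(1) + (1) + (1) + (1)] = 4/4 = 1
  <chi_3*chi_3, chi_3> = (1/4)[1*(1)*conj(1) + 1*(-1)*conj(-I) + 1*(1)*conj(-1) + 1*(-1)*conj(I)]
      = (1/4)[(1) + (-I) + (-1) + (I)] = 0/4 = 0
(Exp terms are combined using exp(i*s)*conj(exp(i*t)) = exp(i*(s-t)), and sums of them are collapsed using the identity that for every m > 1 the m distinct m-th roots of unity sum to 0, e.g. 1 + exp(2*I*pi/3) + exp(-2*I*pi/3) = 0.)
Hence the multiplicities are chi_2: 1. Dimension check: dim(chi_3)*dim(chi_3) = 1*1 = 1 and sum (mult * dim) = 1*1 = 1.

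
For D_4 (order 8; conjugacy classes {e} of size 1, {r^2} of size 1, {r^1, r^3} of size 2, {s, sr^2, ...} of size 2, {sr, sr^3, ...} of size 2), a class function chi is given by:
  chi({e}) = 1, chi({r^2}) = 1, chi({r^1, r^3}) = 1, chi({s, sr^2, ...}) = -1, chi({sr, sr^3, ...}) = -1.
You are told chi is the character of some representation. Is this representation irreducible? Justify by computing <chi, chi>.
Irreducible: <chi, chi> = 1.

Proof sketch: <chi, chi> = (1/|G|) sum_C |C| * |chi(C)|^2 = (1/8)[1*|1|^2 + 1*|1|^2 + 2*|1|^2 + 2*|-1|^2 + 2*|-1|^2]
  = (1/8)[(1) + (1) + (2) + (2) + (2)] = 8/8 = 1.
A character is irreducible iff <chi, chi> = 1, so this representation is irreducible.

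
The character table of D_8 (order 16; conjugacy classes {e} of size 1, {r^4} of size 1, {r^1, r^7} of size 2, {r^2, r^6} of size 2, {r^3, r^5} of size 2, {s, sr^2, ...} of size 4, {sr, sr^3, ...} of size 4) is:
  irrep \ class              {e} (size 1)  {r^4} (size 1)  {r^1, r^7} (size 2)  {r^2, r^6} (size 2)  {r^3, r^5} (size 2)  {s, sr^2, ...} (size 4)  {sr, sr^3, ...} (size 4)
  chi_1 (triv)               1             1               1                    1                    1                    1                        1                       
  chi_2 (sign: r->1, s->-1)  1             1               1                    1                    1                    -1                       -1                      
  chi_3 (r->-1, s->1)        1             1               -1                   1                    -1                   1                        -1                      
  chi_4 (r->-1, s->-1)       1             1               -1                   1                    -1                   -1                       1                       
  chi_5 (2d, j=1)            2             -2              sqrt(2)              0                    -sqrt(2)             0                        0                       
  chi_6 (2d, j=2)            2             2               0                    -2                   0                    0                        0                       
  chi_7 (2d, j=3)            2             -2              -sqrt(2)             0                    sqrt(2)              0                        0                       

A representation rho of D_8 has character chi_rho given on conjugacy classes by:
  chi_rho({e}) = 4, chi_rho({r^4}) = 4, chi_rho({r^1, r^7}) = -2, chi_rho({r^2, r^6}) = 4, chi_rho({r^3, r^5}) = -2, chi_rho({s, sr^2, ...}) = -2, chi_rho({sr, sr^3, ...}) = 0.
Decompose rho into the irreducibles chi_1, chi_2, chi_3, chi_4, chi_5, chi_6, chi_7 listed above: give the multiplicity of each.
Multiplicities: chi_1: 0, chi_2: 1, chi_3: 1, chi_4: 2, chi_5: 0, chi_6: 0, chi_7: 0.

Reasoning: Use <chi_rho, chi> = (1/|G|) sum_C |C| * chi_rho(C) * conj(chi(C)) with |G| = 16 for each irreducible chi in the table:
  <chi_rho, chi_1> = (1/16)[1*(4)*conj(1) + 1*(4)*conj(1) + 2*(-2)*conj(1) + 2*(4)*conj(1) + 2*(-2)*conj(1) + 4*(-2)*conj(1) + 4*(0)*conj(1)]
      = (1/16)[(4) + (4) + (-4) + (8) + (-4) + (-8) + (0)] = 0/16 = 0
  <chi_rho, chi_2> = (1/16)[1*(4)*conj(1) + 1*(4)*conj(1) + 2*(-2)*conj(1) + 2*(4)*conj(1) + 2*(-2)*conj(1) + 4*(-2)*conj(-1) + 4*(0)*conj(-1)]
      = (1/16)[(4) + (4) + (-4) + (8) + (-4) + (8) + (0)] = 16/16 = 1
  <chi_rho, chi_3> = (1/16)[1*(4)*conj(1) + 1*(4)*conj(1) + 2*(-2)*conj(-1) + 2*(4)*conj(1) + 2*(-2)*conj(-1) + 4*(-2)*conj(1) + 4*(0)*conj(-1)]
      = (1/16)[(4) + (4) + (4) + (8) + (4) + (-8) + (0)] = 16/16 = 1
  <chi_rho, chi_4> = (1/16)[1*(4)*conj(1) + 1*(4)*conj(1) + 2*(-2)*conj(-1) + 2*(4)*conj(1) + 2*(-2)*conj(-1) + 4*(-2)*conj(-1) + 4*(0)*conj(1)]
      = (1/16)[(4) + (4) + (4) + (8) + (4) + (8) + (0)] = 32/16 = 2
  <chi_rho, chi_5> = (1/16)[1*(4)*conj(2) + 1*(4)*conj(-2) + 2*(-2)*conj(sqrt(2)) + 2*(4)*conj(0) + 2*(-2)*conj(-sqrt(2)) + 4*(-2)*conj(0) + 4*(0)*conj(0)]
      = (1/16)[(8) + (-8) + (-4*sqrt(2)) + (0) + (4*sqrt(2)) + (0) + (0)] = 0/16 = 0
  <chi_rho, chi_6> = (1/16)[1*(4)*conj(2) + 1*(4)*conj(2) + 2*(-2)*conj(0) + 2*(4)*conj(-2) + 2*(-2)*conj(0) + 4*(-2)*conj(0) + 4*(0)*conj(0)]
      = (1/16)[(8) + (8) + (0) + (-16) + (0) + (0) + (0)] = 0/16 = 0
  <chi_rho, chi_7> = (1/16)[1*(4)*conj(2) + 1*(4)*conj(-2) + 2*(-2)*conj(-sqrt(2)) + 2*(4)*conj(0) + 2*(-2)*conj(sqrt(2)) + 4*(-2)*conj(0) + 4*(0)*conj(0)]
      = (1/16)[(8) + (-8) + (4*sqrt(2)) + (0) + (-4*sqrt(2)) + (0) + (0)] = 0/16 = 0
Dimension check: dim(rho) = sum (mult * dim) = 0*1 + 1*1 + 1*1 + 2*1 + 0*2 + 0*2 + 0*2 = 4 = chi_rho(e) = 4.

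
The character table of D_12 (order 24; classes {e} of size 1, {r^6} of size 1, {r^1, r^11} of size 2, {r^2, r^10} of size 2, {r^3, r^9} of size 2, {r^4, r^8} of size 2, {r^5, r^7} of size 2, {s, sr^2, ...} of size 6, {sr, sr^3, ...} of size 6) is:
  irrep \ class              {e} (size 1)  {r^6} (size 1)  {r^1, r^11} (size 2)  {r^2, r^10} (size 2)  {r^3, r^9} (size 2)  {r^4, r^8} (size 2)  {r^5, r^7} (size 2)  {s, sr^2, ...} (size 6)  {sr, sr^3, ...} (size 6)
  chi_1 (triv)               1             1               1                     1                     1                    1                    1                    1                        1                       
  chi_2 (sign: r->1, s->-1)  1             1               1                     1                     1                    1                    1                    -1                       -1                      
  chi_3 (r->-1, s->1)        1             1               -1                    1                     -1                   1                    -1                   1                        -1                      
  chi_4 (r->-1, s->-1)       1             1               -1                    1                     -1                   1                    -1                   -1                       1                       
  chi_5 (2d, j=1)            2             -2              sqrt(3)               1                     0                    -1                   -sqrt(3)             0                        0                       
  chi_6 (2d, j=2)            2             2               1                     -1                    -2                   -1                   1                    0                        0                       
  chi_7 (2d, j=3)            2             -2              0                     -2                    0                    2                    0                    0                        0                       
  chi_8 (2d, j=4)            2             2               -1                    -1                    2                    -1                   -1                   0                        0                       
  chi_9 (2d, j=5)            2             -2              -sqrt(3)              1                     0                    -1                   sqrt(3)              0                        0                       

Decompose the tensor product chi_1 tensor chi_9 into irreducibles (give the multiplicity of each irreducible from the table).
chi_1 tensor chi_9 = chi_9 (all other irreducibles have multiplicity 0).

Working: The character of a tensor product is the pointwise product (chi_1 * chi_9)(C) = chi_1(C) * chi_9(C):
  {e}: (1)*(2), {r^6}: (1)*(-2), {r^1, r^11}: (1)*(-sqrt(3)), {r^2, r^10}: (1)*(1), {r^3, r^9}: (1)*(0), {r^4, r^8}: (1)*(-1), {r^5, r^7}: (1)*(sqrt(3)), {s, sr^2, ...}: (1)*(0), {sr, sr^3, ...}: (1)*(0)
so (chi_1 * chi_9) takes values
  {e} -> 2, {r^6} -> -2, {r^1, r^11} -> -sqrt(3), {r^2, r^10} -> 1, {r^3, r^9} -> 0, {r^4, r^8} -> -1, {r^5, r^7} -> sqrt(3), {s, sr^2, ...} -> 0, {sr, sr^3, ...} -> 0.
Now take the inner product of this character with each irreducible chi from the table, <chi_1*chi_9, chi> = (1/24) sum_C |C| (chi_1*chi_9)(C) conj(chi(C)):
  <chi_1*chi_9, chi_1> = (1/24)[1*(2)*conj(1) + 1*(-2)*conj(1) + 2*(-sqrt(3))*conj(1) + 2*(1)*conj(1) + 2*(0)*conj(1) + 2*(-1)*conj(1) + 2*(sqrt(3))*conj(1) + 6*(0)*conj(1) + 6*(0)*conj(1)]
      = (1/24)[(2) + (-2) + (-2*sqrt(3)) + (2) + (0) + (-2) + (2*sqrt(3)) + (0) + (0)] = 0/24 = 0
  <chi_1*chi_9, chi_2> = (1/24)[1*(2)*conj(1) + 1*(-2)*conj(1) + 2*(-sqrt(3))*conj(1) + 2*(1)*conj(1) + 2*(0)*conj(1) + 2*(-1)*conj(1) + 2*(sqrt(3))*conj(1) + 6*(0)*conj(-1) + 6*(0)*conj(-1)]
      = (1/24)[(2) + (-2) + (-2*sqrt(3)) + (2) + (0) + (-2) + (2*sqrt(3)) + (0) + (0)] = 0/24 = 0
  <chi_1*chi_9, chi_3> = (1/24)[1*(2)*conj(1) + 1*(-2)*conj(1) + 2*(-sqrt(3))*conj(-1) + 2*(1)*conj(1) + 2*(0)*conj(-1) + 2*(-1)*conj(1) + 2*(sqrt(3))*conj(-1) + 6*(0)*conj(1) + 6*(0)*conj(-1)]
      = (1/24)[(2) + (-2) + (2*sqrt(3)) + (2) + (0) + (-2) + (-2*sqrt(3)) + (0) + (0)] = 0/24 = 0
  <chi_1*chi_9, chi_4> = (1/24)[1*(2)*conj(1) + 1*(-2)*conj(1) + 2*(-sqrt(3))*conj(-1) + 2*(1)*conj(1) + 2*(0)*conj(-1) + 2*(-1)*conj(1) + 2*(sqrt(3))*conj(-1) + 6*(0)*conj(-1) + 6*(0)*conj(1)]
      = (1/24)[(2) + (-2) + (2*sqrt(3)) + (2) + (0) + (-2) + (-2*sqrt(3)) + (0) + (0)] = 0/24 = 0
  <chi_1*chi_9, chi_5> = (1/24)[1*(2)*conj(2) + 1*(-2)*conj(-2) + 2*(-sqrt(3))*conj(sqrt(3)) + 2*(1)*conj(1) + 2*(0)*conj(0) + 2*(-1)*conj(-1) + 2*(sqrt(3))*conj(-sqrt(3)) + 6*(0)*conj(0) + 6*(0)*conj(0)]
      = (1/24)[(4) + (4) + (-6) + (2) + (0) + (2) + (-6) + (0) + (0)] = 0/24 = 0
  <chi_1*chi_9, chi_6> = (1/24)[1*(2)*conj(2) + 1*(-2)*conj(2) + 2*(-sqrt(3))*conj(1) + 2*(1)*conj(-1) + 2*(0)*conj(-2) + 2*(-1)*conj(-1) + 2*(sqrt(3))*conj(1) + 6*(0)*conj(0) + 6*(0)*conj(0)]
      = (1/24)[(4) + (-4) + (-2*sqrt(3)) + (-2) + (0) + (2) + (2*sqrt(3)) + (0) + (0)] = 0/24 = 0
  <chi_1*chi_9, chi_7> = (1/24)[1*(2)*conj(2) + 1*(-2)*conj(-2) + 2*(-sqrt(3))*conj(0) + 2*(1)*conj(-2) + 2*(0)*conj(0) + 2*(-1)*conj(2) + 2*(sqrt(3))*conj(0) + 6*(0)*conj(0) + 6*(0)*conj(0)]
      = (1/24)[(4) + (4) + (0) + (-4) + (0) + (-4) + (0) + (0) + (0)] = 0/24 = 0
  <chi_1*chi_9, chi_8> = (1/24)[1*(2)*conj(2) + 1*(-2)*conj(2) + 2*(-sqrt(3))*conj(-1) + 2*(1)*conj(-1) + 2*(0)*conj(2) + 2*(-1)*conj(-1) + 2*(sqrt(3))*conj(-1) + 6*(0)*conj(0) + 6*(0)*conj(0)]
      = (1/24)[(4) + (-4) + (2*sqrt(3)) + (-2) + (0) + (2) + (-2*sqrt(3)) + (0) + (0)] = 0/24 = 0
  <chi_1*chi_9, chi_9> = (1/24)[1*(2)*conj(2) + 1*(-2)*conj(-2) + 2*(-sqrt(3))*conj(-sqrt(3)) + 2*(1)*conj(1) + 2*(0)*conj(0) + 2*(-1)*conj(-1) + 2*(sqrt(3))*conj(sqrt(3)) + 6*(0)*conj(0) + 6*(0)*conj(0)]
      = (1/24)[(4) + (4) + (6) + (2) + (0) + (2) + (6) + (0) + (0)] = 24/24 = 1
Hence the multiplicities are chi_9: 1. Dimension check: dim(chi_1)*dim(chi_9) = 1*2 = 2 and sum (mult * dim) = 1*2 = 2.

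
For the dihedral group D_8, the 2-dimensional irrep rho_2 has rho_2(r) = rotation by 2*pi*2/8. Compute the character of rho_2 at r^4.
chi_{rho_2}(r^4) = 2*cos(2*pi*2*4/8) = 2

Solution. rho_2(r^4) is rotation by angle 2*pi*2*4/8, whose trace is 2*cos(2*pi*2*4/8) = 2.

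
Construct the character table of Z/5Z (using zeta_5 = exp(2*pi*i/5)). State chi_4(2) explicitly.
Character table of Z/5Z (irreps indexed chi_0,...,chi_4 with chi_k(m) = zeta_5^(k*m), zeta_5 = exp(2*pi*i/5)):
  irrep \ class  {0} (size 1)  {1} (size 1)    {2} (size 1)    {3} (size 1)    {4} (size 1)  
  chi_0          1             1               1               1               1             
  chi_1          1             exp(2*I*pi/5)   exp(4*I*pi/5)   exp(-4*I*pi/5)  exp(-2*I*pi/5)
  chi_2          1             exp(4*I*pi/5)   exp(-2*I*pi/5)  exp(2*I*pi/5)   exp(-4*I*pi/5)
  chi_3          1             exp(-4*I*pi/5)  exp(2*I*pi/5)   exp(-2*I*pi/5)  exp(4*I*pi/5) 
  chi_4          1             exp(-2*I*pi/5)  exp(-4*I*pi/5)  exp(4*I*pi/5)   exp(2*I*pi/5) 

Spot check: chi_4(2) = zeta_5^(4*2) = zeta_5^8 = exp(-4*I*pi/5).

Solution. Z/5Z is abelian, so all 5 irreducible complex representations are 1-dimensional. They are given by chi_k(m) = zeta_5^(k*m) for k = 0,...,4. Row orthogonality: sum_m chi_k(m) conj(chi_l(m)) = 5 * [k = l].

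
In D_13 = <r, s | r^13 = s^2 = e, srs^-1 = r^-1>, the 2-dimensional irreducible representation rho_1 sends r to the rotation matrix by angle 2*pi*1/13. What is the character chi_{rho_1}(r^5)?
chi_{rho_1}(r^5) = 2*cos(2*pi*1*5/13) = -2*cos(3*pi/13)

Justification: rho_1(r^5) is rotation by angle 2*pi*1*5/13, whose trace is 2*cos(2*pi*1*5/13) = -2*cos(3*pi/13).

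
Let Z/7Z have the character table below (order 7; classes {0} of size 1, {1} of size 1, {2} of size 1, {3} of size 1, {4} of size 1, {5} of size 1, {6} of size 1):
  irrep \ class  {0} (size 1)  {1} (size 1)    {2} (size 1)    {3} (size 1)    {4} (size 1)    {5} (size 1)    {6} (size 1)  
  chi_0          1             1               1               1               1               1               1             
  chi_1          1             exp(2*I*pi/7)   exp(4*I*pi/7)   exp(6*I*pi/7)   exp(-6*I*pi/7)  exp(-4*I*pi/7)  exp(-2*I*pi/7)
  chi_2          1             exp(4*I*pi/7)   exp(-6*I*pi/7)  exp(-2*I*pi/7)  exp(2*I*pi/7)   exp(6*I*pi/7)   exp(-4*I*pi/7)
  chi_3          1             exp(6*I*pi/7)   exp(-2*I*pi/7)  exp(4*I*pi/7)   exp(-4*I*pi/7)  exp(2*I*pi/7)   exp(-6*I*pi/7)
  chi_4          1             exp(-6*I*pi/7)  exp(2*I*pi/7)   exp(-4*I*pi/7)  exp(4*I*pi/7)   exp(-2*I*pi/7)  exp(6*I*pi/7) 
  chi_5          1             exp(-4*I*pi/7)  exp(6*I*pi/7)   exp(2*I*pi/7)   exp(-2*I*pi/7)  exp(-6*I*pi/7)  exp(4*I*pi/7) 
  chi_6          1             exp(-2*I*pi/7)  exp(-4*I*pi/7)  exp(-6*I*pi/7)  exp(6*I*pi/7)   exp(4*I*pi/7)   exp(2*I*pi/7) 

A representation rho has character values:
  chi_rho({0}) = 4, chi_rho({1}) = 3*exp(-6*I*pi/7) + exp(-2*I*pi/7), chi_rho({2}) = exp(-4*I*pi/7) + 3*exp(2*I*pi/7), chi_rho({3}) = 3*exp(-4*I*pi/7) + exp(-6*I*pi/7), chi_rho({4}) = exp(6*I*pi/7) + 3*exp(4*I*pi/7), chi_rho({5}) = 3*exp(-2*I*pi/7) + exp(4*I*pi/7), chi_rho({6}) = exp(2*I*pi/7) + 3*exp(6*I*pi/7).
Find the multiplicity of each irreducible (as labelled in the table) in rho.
Multiplicities: chi_0: 0, chi_1: 0, chi_2: 0, chi_3: 0, chi_4: 3, chi_5: 0, chi_6: 1.

Proof sketch: Use <chi_rho, chi> = (1/|G|) sum_C |C| * chi_rho(C) * conj(chi(C)) with |G| = 7 for each irreducible chi in the table:
  <chi_rho, chi_0> = (1/7)[1*(4)*conj(1) + 1*(3*exp(-6*I*pi/7) + exp(-2*I*pi/7))*conj(1) + 1*(exp(-4*I*pi/7) + 3*exp(2*I*pi/7))*conj(1) + 1*(3*exp(-4*I*pi/7) + exp(-6*I*pi/7))*conj(1) + 1*(exp(6*I*pi/7) + 3*exp(4*I*pi/7))*conj(1) + 1*(3*exp(-2*I*pi/7) + exp(4*I*pi/7))*conj(1) + 1*(exp(2*I*pi/7) + 3*exp(6*I*pi/7))*conj(1)]
      = (1/7)[(4) + (3*exp(-6*I*pi/7) + exp(-2*I*pi/7)) + (exp(-4*I*pi/7) + 3*exp(2*I*pi/7)) + (3*exp(-4*I*pi/7) + exp(-6*I*pi/7)) + (exp(6*I*pi/7) + 3*exp(4*I*pi/7)) + (3*exp(-2*I*pi/7) + exp(4*I*pi/7)) + (exp(2*I*pi/7) + 3*exp(6*I*pi/7))] = 0/7 = 0
  <chi_rho, chi_1> = (1/7)[1*(4)*conj(1) + 1*(3*exp(-6*I*pi/7) + exp(-2*I*pi/7))*conj(exp(2*I*pi/7)) + 1*(exp(-4*I*pi/7) + 3*exp(2*I*pi/7))*conj(exp(4*I*pi/7)) + 1*(3*exp(-4*I*pi/7) + exp(-6*I*pi/7))*conj(exp(6*I*pi/7)) + 1*(exp(6*I*pi/7) + 3*exp(4*I*pi/7))*conj(exp(-6*I*pi/7)) + 1*(3*exp(-2*I*pi/7) + exp(4*I*pi/7))*conj(exp(-4*I*pi/7)) + 1*(exp(2*I*pi/7) + 3*exp(6*I*pi/7))*conj(exp(-2*I*pi/7))]
      = (1/7)[(4) + (exp(-4*I*pi/7) + 3*exp(6*I*pi/7)) + (3*exp(-2*I*pi/7) + exp(6*I*pi/7)) + (exp(2*I*pi/7) + 3*exp(4*I*pi/7)) + (3*exp(-4*I*pi/7) + exp(-2*I*pi/7)) + (exp(-6*I*pi/7) + 3*exp(2*I*pi/7)) + (3*exp(-6*I*pi/7) + exp(4*I*pi/7))] = 0/7 = 0
  <chi_rho, chi_2> = (1/7)[1*(4)*conj(1) + 1*(3*exp(-6*I*pi/7) + exp(-2*I*pi/7))*conj(exp(4*I*pi/7)) + 1*(exp(-4*I*pi/7) + 3*exp(2*I*pi/7))*conj(exp(-6*I*pi/7)) + 1*(3*exp(-4*I*pi/7) + exp(-6*I*pi/7))*conj(exp(-2*I*pi/7)) + 1*(exp(6*I*pi/7) + 3*exp(4*I*pi/7))*conj(exp(2*I*pi/7)) + 1*(3*exp(-2*I*pi/7) + exp(4*I*pi/7))*conj(exp(6*I*pi/7)) + 1*(exp(2*I*pi/7) + 3*exp(6*I*pi/7))*conj(exp(-4*I*pi/7))]
      = (1/7)[(4) + (exp(-6*I*pi/7) + 3*exp(4*I*pi/7)) + (3*exp(-6*I*pi/7) + exp(2*I*pi/7)) + (3*exp(-2*I*pi/7) + exp(-4*I*pi/7)) + (exp(4*I*pi/7) + 3*exp(2*I*pi/7)) + (exp(-2*I*pi/7) + 3*exp(6*I*pi/7)) + (3*exp(-4*I*pi/7) + exp(6*I*pi/7))] = 0/7 = 0
  <chi_rho, chi_3> = (1/7)[1*(4)*conj(1) + 1*(3*exp(-6*I*pi/7) + exp(-2*I*pi/7))*conj(exp(6*I*pi/7)) + 1*(exp(-4*I*pi/7) + 3*exp(2*I*pi/7))*conj(exp(-2*I*pi/7)) + 1*(3*exp(-4*I*pi/7) + exp(-6*I*pi/7))*conj(exp(4*I*pi/7)) + 1*(exp(6*I*pi/7) + 3*exp(4*I*pi/7))*conj(exp(-4*I*pi/7)) + 1*(3*exp(-2*I*pi/7) + exp(4*I*pi/7))*conj(exp(2*I*pi/7)) + 1*(exp(2*I*pi/7) + 3*exp(6*I*pi/7))*conj(exp(-6*I*pi/7))]
      = (1/7)[(4) + (exp(6*I*pi/7) + 3*exp(2*I*pi/7)) + (exp(-2*I*pi/7) + 3*exp(4*I*pi/7)) + (exp(4*I*pi/7) + 3*exp(6*I*pi/7)) + (3*exp(-6*I*pi/7) + exp(-4*I*pi/7)) + (3*exp(-4*I*pi/7) + exp(2*I*pi/7)) + (3*exp(-2*I*pi/7) + exp(-6*I*pi/7))] = 0/7 = 0
  <chi_rho, chi_4> = (1/7)[1*(4)*conj(1) + 1*(3*exp(-6*I*pi/7) + exp(-2*I*pi/7))*conj(exp(-6*I*pi/7)) + 1*(exp(-4*I*pi/7) + 3*exp(2*I*pi/7))*conj(exp(2*I*pi/7)) + 1*(3*exp(-4*I*pi/7) + exp(-6*I*pi/7))*conj(exp(-4*I*pi/7)) + 1*(exp(6*I*pi/7) + 3*exp(4*I*pi/7))*conj(exp(4*I*pi/7)) + 1*(3*exp(-2*I*pi/7) + exp(4*I*pi/7))*conj(exp(-2*I*pi/7)) + 1*(exp(2*I*pi/7) + 3*exp(6*I*pi/7))*conj(exp(6*I*pi/7))]
      = (1/7)[(4) + (3 + exp(4*I*pi/7)) + (3 + exp(-6*I*pi/7)) + (3 + exp(-2*I*pi/7)) + (3 + exp(2*I*pi/7)) + (3 + exp(6*I*pi/7)) + (3 + exp(-4*I*pi/7))] = 21/7 = 3
  <chi_rho, chi_5> = (1/7)[1*(4)*conj(1) + 1*(3*exp(-6*I*pi/7) + exp(-2*I*pi/7))*conj(exp(-4*I*pi/7)) + 1*(exp(-4*I*pi/7) + 3*exp(2*I*pi/7))*conj(exp(6*I*pi/7)) + 1*(3*exp(-4*I*pi/7) + exp(-6*I*pi/7))*conj(exp(2*I*pi/7)) + 1*(exp(6*I*pi/7) + 3*exp(4*I*pi/7))*conj(exp(-2*I*pi/7)) + 1*(3*exp(-2*I*pi/7) + exp(4*I*pi/7))*conj(exp(-6*I*pi/7)) + 1*(exp(2*I*pi/7) + 3*exp(6*I*pi/7))*conj(exp(4*I*pi/7))]
      = (1/7)[(4) + (3*exp(-2*I*pi/7) + exp(2*I*pi/7)) + (3*exp(-4*I*pi/7) + exp(4*I*pi/7)) + (3*exp(-6*I*pi/7) + exp(6*I*pi/7)) + (exp(-6*I*pi/7) + 3*exp(6*I*pi/7)) + (exp(-4*I*pi/7) + 3*exp(4*I*pi/7)) + (exp(-2*I*pi/7) + 3*exp(2*I*pi/7))] = 0/7 = 0
  <chi_rho, chi_6> = (1/7)[1*(4)*conj(1) + 1*(3*exp(-6*I*pi/7) + exp(-2*I*pi/7))*conj(exp(-2*I*pi/7)) + 1*(exp(-4*I*pi/7) + 3*exp(2*I*pi/7))*conj(exp(-4*I*pi/7)) + 1*(3*exp(-4*I*pi/7) + exp(-6*I*pi/7))*conj(exp(-6*I*pi/7)) + 1*(exp(6*I*pi/7) + 3*exp(4*I*pi/7))*conj(exp(6*I*pi/7)) + 1*(3*exp(-2*I*pi/7) + exp(4*I*pi/7))*conj(exp(4*I*pi/7)) + 1*(exp(2*I*pi/7) + 3*exp(6*I*pi/7))*conj(exp(2*I*pi/7))]
      = (1/7)[(4) + (1 + 3*exp(-4*I*pi/7)) + (1 + 3*exp(6*I*pi/7)) + (1 + 3*exp(2*I*pi/7)) + (1 + 3*exp(-2*I*pi/7)) + (1 + 3*exp(-6*I*pi/7)) + (1 + 3*exp(4*I*pi/7))] = 7/7 = 1
(Exp terms are combined using exp(i*s)*conj(exp(i*t)) = exp(i*(s-t)), and sums of them are collapsed using the identity that for every m > 1 the m distinct m-th roots of unity sum to 0, e.g. 1 + exp(2*I*pi/3) + exp(-2*I*pi/3) = 0.)
Dimension check: dim(rho) = sum (mult * dim) = 0*1 + 0*1 + 0*1 + 0*1 + 3*1 + 0*1 + 1*1 = 4 = chi_rho(e) = 4.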